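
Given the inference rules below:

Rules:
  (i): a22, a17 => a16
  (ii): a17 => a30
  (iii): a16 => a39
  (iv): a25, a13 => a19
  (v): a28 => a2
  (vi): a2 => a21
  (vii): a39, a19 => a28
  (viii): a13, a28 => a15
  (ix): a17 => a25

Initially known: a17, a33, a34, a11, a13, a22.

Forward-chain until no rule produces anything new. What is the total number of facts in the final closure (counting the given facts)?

Round 1: (i) [a22, a17 => a16]; (ii) [a17 => a30]; (ix) [a17 => a25]. Adds a16, a30, a25.
Round 2: (iii) [a16 => a39]; (iv) [a25, a13 => a19]. Adds a39, a19.
Round 3: (vii) [a39, a19 => a28]. Adds a28.
Round 4: (v) [a28 => a2]; (viii) [a13, a28 => a15]. Adds a2, a15.
Round 5: (vi) [a2 => a21]. Adds a21.
Closure: {a11, a13, a15, a16, a17, a19, a2, a21, a22, a25, a28, a30, a33, a34, a39} — 15 facts.

15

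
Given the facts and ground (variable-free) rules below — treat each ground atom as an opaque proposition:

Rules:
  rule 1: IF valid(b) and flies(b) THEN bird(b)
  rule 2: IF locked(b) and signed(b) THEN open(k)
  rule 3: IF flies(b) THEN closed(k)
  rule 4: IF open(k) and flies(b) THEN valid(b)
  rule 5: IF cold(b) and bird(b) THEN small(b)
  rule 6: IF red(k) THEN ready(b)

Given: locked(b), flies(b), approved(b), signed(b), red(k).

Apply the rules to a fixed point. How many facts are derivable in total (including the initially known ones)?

10

Round 1: rule 2 [IF locked(b) and signed(b) THEN open(k)]; rule 3 [IF flies(b) THEN closed(k)]; rule 6 [IF red(k) THEN ready(b)]. New: open(k), closed(k), ready(b).
Round 2: rule 4 [IF open(k) and flies(b) THEN valid(b)]. New: valid(b).
Round 3: rule 1 [IF valid(b) and flies(b) THEN bird(b)]. New: bird(b).
Closure: {approved(b), bird(b), closed(k), flies(b), locked(b), open(k), ready(b), red(k), signed(b), valid(b)} — 10 facts.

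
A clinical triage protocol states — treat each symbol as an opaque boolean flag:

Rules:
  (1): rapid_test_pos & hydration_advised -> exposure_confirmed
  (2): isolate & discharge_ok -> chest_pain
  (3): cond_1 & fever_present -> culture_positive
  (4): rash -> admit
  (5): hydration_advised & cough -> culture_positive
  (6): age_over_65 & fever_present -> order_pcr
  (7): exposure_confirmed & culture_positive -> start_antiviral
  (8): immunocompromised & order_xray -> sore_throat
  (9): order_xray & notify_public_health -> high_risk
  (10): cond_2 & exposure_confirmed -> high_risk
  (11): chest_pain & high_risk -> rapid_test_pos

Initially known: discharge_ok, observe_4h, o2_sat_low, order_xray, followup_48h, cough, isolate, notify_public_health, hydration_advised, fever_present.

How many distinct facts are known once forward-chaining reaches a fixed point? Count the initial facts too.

16

Round 1 — (2), (5), (9), derive chest_pain, culture_positive, high_risk.
Round 2 — (11), derive rapid_test_pos.
Round 3 — (1), derive exposure_confirmed.
Round 4 — (7), derive start_antiviral.
Closure: {chest_pain, cough, culture_positive, discharge_ok, exposure_confirmed, fever_present, followup_48h, high_risk, hydration_advised, isolate, notify_public_health, o2_sat_low, observe_4h, order_xray, rapid_test_pos, start_antiviral} — 16 facts.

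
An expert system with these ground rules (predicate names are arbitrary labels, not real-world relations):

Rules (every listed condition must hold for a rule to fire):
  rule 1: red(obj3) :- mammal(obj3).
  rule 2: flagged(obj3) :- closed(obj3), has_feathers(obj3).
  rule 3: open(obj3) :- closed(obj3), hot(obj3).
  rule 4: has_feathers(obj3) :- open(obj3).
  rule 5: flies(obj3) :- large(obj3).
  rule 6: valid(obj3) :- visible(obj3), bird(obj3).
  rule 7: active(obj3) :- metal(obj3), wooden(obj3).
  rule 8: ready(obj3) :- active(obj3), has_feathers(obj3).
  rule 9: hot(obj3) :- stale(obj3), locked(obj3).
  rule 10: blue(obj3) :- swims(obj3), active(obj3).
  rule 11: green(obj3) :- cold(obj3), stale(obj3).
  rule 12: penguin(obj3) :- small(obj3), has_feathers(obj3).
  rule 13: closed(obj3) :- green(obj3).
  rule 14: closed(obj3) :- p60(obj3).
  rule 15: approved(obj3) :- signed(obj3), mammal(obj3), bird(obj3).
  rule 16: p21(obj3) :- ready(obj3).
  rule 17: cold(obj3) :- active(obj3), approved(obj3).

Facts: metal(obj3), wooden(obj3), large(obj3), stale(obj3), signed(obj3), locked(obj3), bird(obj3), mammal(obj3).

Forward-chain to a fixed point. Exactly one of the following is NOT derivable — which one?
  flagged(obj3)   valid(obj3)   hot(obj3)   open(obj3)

valid(obj3)

Round 1 — rule 1, rule 5, rule 7, rule 9, rule 15, derive red(obj3), flies(obj3), active(obj3), hot(obj3), approved(obj3).
Round 2 — rule 17, derive cold(obj3).
Round 3 — rule 11, derive green(obj3).
Round 4 — rule 13, derive closed(obj3).
Round 5 — rule 3, derive open(obj3).
Round 6 — rule 4, derive has_feathers(obj3).
Round 7 — rule 2, rule 8, derive flagged(obj3), ready(obj3).
Round 8 — rule 16, derive p21(obj3).
Derived: flagged(obj3) (round 7), open(obj3) (round 5), hot(obj3) (round 1). valid(obj3) never appears in any round.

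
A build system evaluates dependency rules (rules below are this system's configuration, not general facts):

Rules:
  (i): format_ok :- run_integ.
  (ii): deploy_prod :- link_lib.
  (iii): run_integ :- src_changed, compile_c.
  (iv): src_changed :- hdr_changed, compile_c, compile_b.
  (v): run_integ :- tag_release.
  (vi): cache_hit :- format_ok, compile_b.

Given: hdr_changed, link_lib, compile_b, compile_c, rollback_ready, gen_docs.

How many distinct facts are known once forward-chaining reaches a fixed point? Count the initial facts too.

Round 1 fires (ii), (iv), giving deploy_prod, src_changed.
Round 2 fires (iii), giving run_integ.
Round 3 fires (i), giving format_ok.
Round 4 fires (vi), giving cache_hit.
Closure: {cache_hit, compile_b, compile_c, deploy_prod, format_ok, gen_docs, hdr_changed, link_lib, rollback_ready, run_integ, src_changed} — 11 facts.

11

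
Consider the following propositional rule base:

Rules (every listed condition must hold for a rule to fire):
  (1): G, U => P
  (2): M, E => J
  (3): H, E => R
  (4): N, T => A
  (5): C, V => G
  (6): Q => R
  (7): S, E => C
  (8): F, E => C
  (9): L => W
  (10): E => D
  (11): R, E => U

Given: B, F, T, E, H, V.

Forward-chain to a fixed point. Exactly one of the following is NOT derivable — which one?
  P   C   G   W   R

Round 1 fires (3), (8), (10), giving R, C, D.
Round 2 fires (5), (11), giving G, U.
Round 3 fires (1), giving P.
Derived: P (round 3), G (round 2), C (round 1), R (round 1). W never appears in any round.

W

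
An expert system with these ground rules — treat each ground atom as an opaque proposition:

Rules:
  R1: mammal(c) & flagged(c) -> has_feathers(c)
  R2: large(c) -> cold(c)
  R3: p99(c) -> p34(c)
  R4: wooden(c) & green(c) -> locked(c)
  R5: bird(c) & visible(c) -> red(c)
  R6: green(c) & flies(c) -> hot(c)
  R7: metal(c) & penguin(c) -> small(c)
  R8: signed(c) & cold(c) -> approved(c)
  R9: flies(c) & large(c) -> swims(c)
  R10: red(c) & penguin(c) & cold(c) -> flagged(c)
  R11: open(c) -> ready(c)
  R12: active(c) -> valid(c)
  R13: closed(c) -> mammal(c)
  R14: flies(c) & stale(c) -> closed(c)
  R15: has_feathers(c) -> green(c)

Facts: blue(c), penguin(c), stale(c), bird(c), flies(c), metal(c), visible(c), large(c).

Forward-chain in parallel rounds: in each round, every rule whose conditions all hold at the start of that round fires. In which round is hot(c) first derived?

5

Round 1: R2 [large(c) -> cold(c)]; R5 [bird(c) & visible(c) -> red(c)]; R7 [metal(c) & penguin(c) -> small(c)]; R9 [flies(c) & large(c) -> swims(c)]; R14 [flies(c) & stale(c) -> closed(c)]. New: cold(c), red(c), small(c), swims(c), closed(c).
Round 2: R10 [red(c) & penguin(c) & cold(c) -> flagged(c)]; R13 [closed(c) -> mammal(c)]. New: flagged(c), mammal(c).
Round 3: R1 [mammal(c) & flagged(c) -> has_feathers(c)]. New: has_feathers(c).
Round 4: R15 [has_feathers(c) -> green(c)]. New: green(c).
Round 5: R6 [green(c) & flies(c) -> hot(c)]. New: hot(c).
hot(c) first appears in round 5.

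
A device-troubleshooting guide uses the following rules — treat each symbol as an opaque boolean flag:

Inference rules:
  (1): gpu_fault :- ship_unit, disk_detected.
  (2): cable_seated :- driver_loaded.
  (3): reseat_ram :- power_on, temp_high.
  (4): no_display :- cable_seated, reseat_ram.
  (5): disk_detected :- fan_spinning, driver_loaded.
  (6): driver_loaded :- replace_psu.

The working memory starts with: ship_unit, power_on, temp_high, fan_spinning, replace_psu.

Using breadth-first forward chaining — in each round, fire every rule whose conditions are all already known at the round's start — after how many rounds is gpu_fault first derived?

3

Round 1 — (3), (6), derive reseat_ram, driver_loaded.
Round 2 — (2), (5), derive cable_seated, disk_detected.
Round 3 — (1), (4), derive gpu_fault, no_display.
gpu_fault first appears in round 3.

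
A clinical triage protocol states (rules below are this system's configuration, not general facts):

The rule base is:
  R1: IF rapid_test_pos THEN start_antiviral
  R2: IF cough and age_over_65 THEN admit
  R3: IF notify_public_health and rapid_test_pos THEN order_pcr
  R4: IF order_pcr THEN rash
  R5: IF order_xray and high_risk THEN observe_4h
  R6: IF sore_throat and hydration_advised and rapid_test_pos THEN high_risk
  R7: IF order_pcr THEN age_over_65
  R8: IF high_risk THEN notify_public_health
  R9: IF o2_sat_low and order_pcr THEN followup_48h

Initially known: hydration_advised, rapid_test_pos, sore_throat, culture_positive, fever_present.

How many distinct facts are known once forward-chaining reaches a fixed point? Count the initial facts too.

11

Round 1 — R1, R6, derive start_antiviral, high_risk.
Round 2 — R8, derive notify_public_health.
Round 3 — R3, derive order_pcr.
Round 4 — R4, R7, derive rash, age_over_65.
Closure: {age_over_65, culture_positive, fever_present, high_risk, hydration_advised, notify_public_health, order_pcr, rapid_test_pos, rash, sore_throat, start_antiviral} — 11 facts.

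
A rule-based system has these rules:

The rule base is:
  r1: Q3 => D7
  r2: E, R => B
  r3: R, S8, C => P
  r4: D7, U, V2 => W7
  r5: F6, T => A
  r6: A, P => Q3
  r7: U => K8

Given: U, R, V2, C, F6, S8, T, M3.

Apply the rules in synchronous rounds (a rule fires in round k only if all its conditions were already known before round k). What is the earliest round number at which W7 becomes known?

4

Round 1 — r3, r5, r7, derive P, A, K8.
Round 2 — r6, derive Q3.
Round 3 — r1, derive D7.
Round 4 — r4, derive W7.
W7 first appears in round 4.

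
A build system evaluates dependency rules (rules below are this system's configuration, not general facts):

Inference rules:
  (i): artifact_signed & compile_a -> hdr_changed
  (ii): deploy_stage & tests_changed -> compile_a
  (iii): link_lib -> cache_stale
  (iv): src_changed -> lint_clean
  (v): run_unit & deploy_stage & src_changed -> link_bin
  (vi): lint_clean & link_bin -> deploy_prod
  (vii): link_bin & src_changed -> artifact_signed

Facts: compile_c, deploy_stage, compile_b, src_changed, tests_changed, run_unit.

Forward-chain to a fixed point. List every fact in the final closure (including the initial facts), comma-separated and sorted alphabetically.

[1] (ii) [deploy_stage & tests_changed -> compile_a]; (iv) [src_changed -> lint_clean]; (v) [run_unit & deploy_stage & src_changed -> link_bin]. ⇒ new: compile_a, lint_clean, link_bin.
[2] (vi) [lint_clean & link_bin -> deploy_prod]; (vii) [link_bin & src_changed -> artifact_signed]. ⇒ new: deploy_prod, artifact_signed.
[3] (i) [artifact_signed & compile_a -> hdr_changed]. ⇒ new: hdr_changed.

artifact_signed, compile_a, compile_b, compile_c, deploy_prod, deploy_stage, hdr_changed, link_bin, lint_clean, run_unit, src_changed, tests_changed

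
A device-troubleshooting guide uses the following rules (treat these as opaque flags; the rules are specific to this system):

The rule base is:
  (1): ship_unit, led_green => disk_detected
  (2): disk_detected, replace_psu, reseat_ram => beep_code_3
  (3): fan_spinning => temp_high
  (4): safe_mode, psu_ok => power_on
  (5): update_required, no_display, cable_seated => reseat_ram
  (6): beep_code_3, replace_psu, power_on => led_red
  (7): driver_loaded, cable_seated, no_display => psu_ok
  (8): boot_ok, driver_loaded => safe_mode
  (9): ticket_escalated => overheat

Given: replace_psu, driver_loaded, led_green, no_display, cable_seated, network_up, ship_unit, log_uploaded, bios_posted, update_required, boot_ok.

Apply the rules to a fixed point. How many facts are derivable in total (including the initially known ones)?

18

[1] (1) [ship_unit, led_green => disk_detected]; (5) [update_required, no_display, cable_seated => reseat_ram]; (7) [driver_loaded, cable_seated, no_display => psu_ok]; (8) [boot_ok, driver_loaded => safe_mode]. ⇒ new: disk_detected, reseat_ram, psu_ok, safe_mode.
[2] (2) [disk_detected, replace_psu, reseat_ram => beep_code_3]; (4) [safe_mode, psu_ok => power_on]. ⇒ new: beep_code_3, power_on.
[3] (6) [beep_code_3, replace_psu, power_on => led_red]. ⇒ new: led_red.
Closure: {beep_code_3, bios_posted, boot_ok, cable_seated, disk_detected, driver_loaded, led_green, led_red, log_uploaded, network_up, no_display, power_on, psu_ok, replace_psu, reseat_ram, safe_mode, ship_unit, update_required} — 18 facts.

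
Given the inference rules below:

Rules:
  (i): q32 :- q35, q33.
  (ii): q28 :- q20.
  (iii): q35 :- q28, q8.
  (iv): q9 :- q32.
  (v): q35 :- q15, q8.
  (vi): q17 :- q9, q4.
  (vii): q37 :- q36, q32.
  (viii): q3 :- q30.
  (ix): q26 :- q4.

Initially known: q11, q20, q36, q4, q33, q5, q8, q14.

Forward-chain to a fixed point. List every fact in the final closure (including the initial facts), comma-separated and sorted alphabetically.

q11, q14, q17, q20, q26, q28, q32, q33, q35, q36, q37, q4, q5, q8, q9

Round 1 — (ii), (ix), derive q28, q26.
Round 2 — (iii), derive q35.
Round 3 — (i), derive q32.
Round 4 — (iv), (vii), derive q9, q37.
Round 5 — (vi), derive q17.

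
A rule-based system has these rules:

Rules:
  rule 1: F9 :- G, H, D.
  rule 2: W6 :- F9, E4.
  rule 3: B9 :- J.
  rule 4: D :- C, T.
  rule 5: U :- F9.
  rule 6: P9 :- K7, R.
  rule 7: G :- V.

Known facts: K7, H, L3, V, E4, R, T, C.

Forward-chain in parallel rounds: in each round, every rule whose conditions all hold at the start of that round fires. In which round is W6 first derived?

3

Round 1 fires rule 4, rule 6, rule 7, giving D, P9, G.
Round 2 fires rule 1, giving F9.
Round 3 fires rule 2, rule 5, giving W6, U.
W6 first appears in round 3.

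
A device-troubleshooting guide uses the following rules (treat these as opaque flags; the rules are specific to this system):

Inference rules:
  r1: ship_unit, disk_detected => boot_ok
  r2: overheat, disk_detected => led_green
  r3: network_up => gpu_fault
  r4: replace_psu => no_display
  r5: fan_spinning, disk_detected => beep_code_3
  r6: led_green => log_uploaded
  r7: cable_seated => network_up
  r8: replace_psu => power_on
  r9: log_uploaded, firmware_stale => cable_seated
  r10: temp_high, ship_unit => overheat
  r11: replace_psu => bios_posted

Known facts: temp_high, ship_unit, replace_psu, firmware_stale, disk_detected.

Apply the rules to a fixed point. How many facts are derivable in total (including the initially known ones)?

15

[1] r1 [ship_unit, disk_detected => boot_ok]; r4 [replace_psu => no_display]; r8 [replace_psu => power_on]; r10 [temp_high, ship_unit => overheat]; r11 [replace_psu => bios_posted]. ⇒ new: boot_ok, no_display, power_on, overheat, bios_posted.
[2] r2 [overheat, disk_detected => led_green]. ⇒ new: led_green.
[3] r6 [led_green => log_uploaded]. ⇒ new: log_uploaded.
[4] r9 [log_uploaded, firmware_stale => cable_seated]. ⇒ new: cable_seated.
[5] r7 [cable_seated => network_up]. ⇒ new: network_up.
[6] r3 [network_up => gpu_fault]. ⇒ new: gpu_fault.
Closure: {bios_posted, boot_ok, cable_seated, disk_detected, firmware_stale, gpu_fault, led_green, log_uploaded, network_up, no_display, overheat, power_on, replace_psu, ship_unit, temp_high} — 15 facts.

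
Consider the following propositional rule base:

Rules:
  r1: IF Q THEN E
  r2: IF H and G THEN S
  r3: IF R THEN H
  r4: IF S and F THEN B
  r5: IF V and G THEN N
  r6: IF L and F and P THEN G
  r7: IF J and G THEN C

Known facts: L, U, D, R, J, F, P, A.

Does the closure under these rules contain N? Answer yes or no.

no

[1] r3 [IF R THEN H]; r6 [IF L and F and P THEN G]. ⇒ new: H, G.
[2] r2 [IF H and G THEN S]; r7 [IF J and G THEN C]. ⇒ new: S, C.
[3] r4 [IF S and F THEN B]. ⇒ new: B.
Fixed point reached. N is concluded only by r5; r5 needs V (never derived).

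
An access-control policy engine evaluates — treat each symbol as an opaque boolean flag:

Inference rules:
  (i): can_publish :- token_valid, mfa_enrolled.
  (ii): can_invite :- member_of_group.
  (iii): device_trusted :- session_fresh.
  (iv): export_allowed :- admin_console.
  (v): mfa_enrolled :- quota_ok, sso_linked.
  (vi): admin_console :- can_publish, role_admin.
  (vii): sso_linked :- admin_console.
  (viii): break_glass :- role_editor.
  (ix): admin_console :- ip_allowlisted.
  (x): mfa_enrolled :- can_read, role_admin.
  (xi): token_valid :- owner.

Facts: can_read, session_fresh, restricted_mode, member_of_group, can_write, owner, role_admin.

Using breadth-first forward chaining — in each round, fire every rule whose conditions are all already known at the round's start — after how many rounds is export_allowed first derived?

[1] (ii) [can_invite :- member_of_group.]; (iii) [device_trusted :- session_fresh.]; (x) [mfa_enrolled :- can_read, role_admin.]; (xi) [token_valid :- owner.]. ⇒ new: can_invite, device_trusted, mfa_enrolled, token_valid.
[2] (i) [can_publish :- token_valid, mfa_enrolled.]. ⇒ new: can_publish.
[3] (vi) [admin_console :- can_publish, role_admin.]. ⇒ new: admin_console.
[4] (iv) [export_allowed :- admin_console.]; (vii) [sso_linked :- admin_console.]. ⇒ new: export_allowed, sso_linked.
export_allowed first appears in round 4.

4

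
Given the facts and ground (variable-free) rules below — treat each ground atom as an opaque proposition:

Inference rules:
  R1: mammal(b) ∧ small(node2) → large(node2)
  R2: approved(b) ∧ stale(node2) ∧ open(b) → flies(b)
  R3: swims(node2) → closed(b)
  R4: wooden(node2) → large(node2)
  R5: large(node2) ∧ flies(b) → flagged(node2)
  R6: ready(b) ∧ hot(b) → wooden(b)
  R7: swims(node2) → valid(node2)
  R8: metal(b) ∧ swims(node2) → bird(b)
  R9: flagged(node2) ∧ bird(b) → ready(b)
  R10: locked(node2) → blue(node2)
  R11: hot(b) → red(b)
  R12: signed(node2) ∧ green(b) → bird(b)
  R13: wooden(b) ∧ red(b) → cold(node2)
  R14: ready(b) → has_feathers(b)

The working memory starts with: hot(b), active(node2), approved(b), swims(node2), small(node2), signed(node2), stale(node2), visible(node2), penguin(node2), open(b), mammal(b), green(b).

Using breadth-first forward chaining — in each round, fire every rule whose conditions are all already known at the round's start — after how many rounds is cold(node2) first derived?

Round 1 fires R1, R2, R3, R7, R11, R12, giving large(node2), flies(b), closed(b), valid(node2), red(b), bird(b).
Round 2 fires R5, giving flagged(node2).
Round 3 fires R9, giving ready(b).
Round 4 fires R6, R14, giving wooden(b), has_feathers(b).
Round 5 fires R13, giving cold(node2).
cold(node2) first appears in round 5.

5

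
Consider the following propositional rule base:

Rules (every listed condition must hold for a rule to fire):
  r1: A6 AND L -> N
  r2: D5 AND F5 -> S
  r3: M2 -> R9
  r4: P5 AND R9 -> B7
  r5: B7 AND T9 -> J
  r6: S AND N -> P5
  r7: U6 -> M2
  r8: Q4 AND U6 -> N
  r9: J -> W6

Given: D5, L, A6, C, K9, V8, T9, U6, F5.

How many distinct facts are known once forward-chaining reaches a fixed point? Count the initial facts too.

Round 1: r1 [A6 AND L -> N]; r2 [D5 AND F5 -> S]; r7 [U6 -> M2]. Adds N, S, M2.
Round 2: r3 [M2 -> R9]; r6 [S AND N -> P5]. Adds R9, P5.
Round 3: r4 [P5 AND R9 -> B7]. Adds B7.
Round 4: r5 [B7 AND T9 -> J]. Adds J.
Round 5: r9 [J -> W6]. Adds W6.
Closure: {A6, B7, C, D5, F5, J, K9, L, M2, N, P5, R9, S, T9, U6, V8, W6} — 17 facts.

17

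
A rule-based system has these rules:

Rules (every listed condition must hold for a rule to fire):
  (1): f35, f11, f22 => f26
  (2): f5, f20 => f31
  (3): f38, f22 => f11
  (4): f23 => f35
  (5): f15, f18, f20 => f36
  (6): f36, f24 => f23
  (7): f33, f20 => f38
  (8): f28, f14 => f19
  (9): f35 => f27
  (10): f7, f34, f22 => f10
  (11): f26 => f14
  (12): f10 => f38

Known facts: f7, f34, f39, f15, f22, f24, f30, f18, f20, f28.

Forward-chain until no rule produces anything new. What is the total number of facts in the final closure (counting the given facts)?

20

Round 1 fires (5), (10), giving f36, f10.
Round 2 fires (6), (12), giving f23, f38.
Round 3 fires (3), (4), giving f11, f35.
Round 4 fires (1), (9), giving f26, f27.
Round 5 fires (11), giving f14.
Round 6 fires (8), giving f19.
Closure: {f10, f11, f14, f15, f18, f19, f20, f22, f23, f24, f26, f27, f28, f30, f34, f35, f36, f38, f39, f7} — 20 facts.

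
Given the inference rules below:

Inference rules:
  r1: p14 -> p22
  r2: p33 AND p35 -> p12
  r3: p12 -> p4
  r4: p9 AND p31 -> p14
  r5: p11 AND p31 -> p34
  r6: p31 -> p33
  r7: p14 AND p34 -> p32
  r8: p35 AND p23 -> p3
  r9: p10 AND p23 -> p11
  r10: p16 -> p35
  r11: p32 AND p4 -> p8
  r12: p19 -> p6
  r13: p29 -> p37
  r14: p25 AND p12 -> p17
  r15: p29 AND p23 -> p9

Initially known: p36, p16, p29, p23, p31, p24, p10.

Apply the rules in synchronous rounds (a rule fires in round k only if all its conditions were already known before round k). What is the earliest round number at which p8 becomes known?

4

Round 1: r6 [p31 -> p33]; r9 [p10 AND p23 -> p11]; r10 [p16 -> p35]; r13 [p29 -> p37]; r15 [p29 AND p23 -> p9]. Adds p33, p11, p35, p37, p9.
Round 2: r2 [p33 AND p35 -> p12]; r4 [p9 AND p31 -> p14]; r5 [p11 AND p31 -> p34]; r8 [p35 AND p23 -> p3]. Adds p12, p14, p34, p3.
Round 3: r1 [p14 -> p22]; r3 [p12 -> p4]; r7 [p14 AND p34 -> p32]. Adds p22, p4, p32.
Round 4: r11 [p32 AND p4 -> p8]. Adds p8.
p8 first appears in round 4.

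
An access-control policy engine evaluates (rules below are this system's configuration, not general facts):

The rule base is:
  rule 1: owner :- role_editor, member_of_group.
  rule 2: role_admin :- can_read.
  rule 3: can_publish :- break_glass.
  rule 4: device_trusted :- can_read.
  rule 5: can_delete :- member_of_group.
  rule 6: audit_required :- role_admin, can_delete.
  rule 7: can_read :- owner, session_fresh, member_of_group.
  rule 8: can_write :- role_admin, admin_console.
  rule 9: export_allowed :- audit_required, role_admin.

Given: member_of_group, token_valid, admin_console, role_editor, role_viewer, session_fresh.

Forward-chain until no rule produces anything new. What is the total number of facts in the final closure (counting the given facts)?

14

[1] rule 1 [owner :- role_editor, member_of_group.]; rule 5 [can_delete :- member_of_group.]. ⇒ new: owner, can_delete.
[2] rule 7 [can_read :- owner, session_fresh, member_of_group.]. ⇒ new: can_read.
[3] rule 2 [role_admin :- can_read.]; rule 4 [device_trusted :- can_read.]. ⇒ new: role_admin, device_trusted.
[4] rule 6 [audit_required :- role_admin, can_delete.]; rule 8 [can_write :- role_admin, admin_console.]. ⇒ new: audit_required, can_write.
[5] rule 9 [export_allowed :- audit_required, role_admin.]. ⇒ new: export_allowed.
Closure: {admin_console, audit_required, can_delete, can_read, can_write, device_trusted, export_allowed, member_of_group, owner, role_admin, role_editor, role_viewer, session_fresh, token_valid} — 14 facts.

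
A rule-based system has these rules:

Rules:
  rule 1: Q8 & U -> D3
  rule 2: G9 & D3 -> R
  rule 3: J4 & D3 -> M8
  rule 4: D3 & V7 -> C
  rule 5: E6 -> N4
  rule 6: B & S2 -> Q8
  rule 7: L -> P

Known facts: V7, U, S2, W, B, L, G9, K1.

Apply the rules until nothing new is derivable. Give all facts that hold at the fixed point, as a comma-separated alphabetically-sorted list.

[1] rule 6 [B & S2 -> Q8]; rule 7 [L -> P]. ⇒ new: Q8, P.
[2] rule 1 [Q8 & U -> D3]. ⇒ new: D3.
[3] rule 2 [G9 & D3 -> R]; rule 4 [D3 & V7 -> C]. ⇒ new: R, C.

B, C, D3, G9, K1, L, P, Q8, R, S2, U, V7, W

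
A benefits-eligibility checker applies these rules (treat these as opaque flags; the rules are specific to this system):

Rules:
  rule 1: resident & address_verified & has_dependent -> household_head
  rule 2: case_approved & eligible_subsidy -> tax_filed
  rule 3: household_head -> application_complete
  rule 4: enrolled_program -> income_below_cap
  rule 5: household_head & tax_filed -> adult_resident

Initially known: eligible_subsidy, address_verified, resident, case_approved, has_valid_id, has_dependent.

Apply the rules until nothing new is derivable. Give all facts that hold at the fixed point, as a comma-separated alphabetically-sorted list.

address_verified, adult_resident, application_complete, case_approved, eligible_subsidy, has_dependent, has_valid_id, household_head, resident, tax_filed

Round 1 — rule 1, rule 2, derive household_head, tax_filed.
Round 2 — rule 3, rule 5, derive application_complete, adult_resident.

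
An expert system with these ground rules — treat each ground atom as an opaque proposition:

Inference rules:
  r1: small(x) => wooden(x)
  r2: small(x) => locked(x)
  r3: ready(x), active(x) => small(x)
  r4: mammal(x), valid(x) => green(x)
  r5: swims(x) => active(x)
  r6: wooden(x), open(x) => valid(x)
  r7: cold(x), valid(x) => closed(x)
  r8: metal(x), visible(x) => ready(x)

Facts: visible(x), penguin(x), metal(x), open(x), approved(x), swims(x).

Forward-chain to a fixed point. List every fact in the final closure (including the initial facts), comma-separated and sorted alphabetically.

Round 1: r5 [swims(x) => active(x)]; r8 [metal(x), visible(x) => ready(x)]. Adds active(x), ready(x).
Round 2: r3 [ready(x), active(x) => small(x)]. Adds small(x).
Round 3: r1 [small(x) => wooden(x)]; r2 [small(x) => locked(x)]. Adds wooden(x), locked(x).
Round 4: r6 [wooden(x), open(x) => valid(x)]. Adds valid(x).

active(x), approved(x), locked(x), metal(x), open(x), penguin(x), ready(x), small(x), swims(x), valid(x), visible(x), wooden(x)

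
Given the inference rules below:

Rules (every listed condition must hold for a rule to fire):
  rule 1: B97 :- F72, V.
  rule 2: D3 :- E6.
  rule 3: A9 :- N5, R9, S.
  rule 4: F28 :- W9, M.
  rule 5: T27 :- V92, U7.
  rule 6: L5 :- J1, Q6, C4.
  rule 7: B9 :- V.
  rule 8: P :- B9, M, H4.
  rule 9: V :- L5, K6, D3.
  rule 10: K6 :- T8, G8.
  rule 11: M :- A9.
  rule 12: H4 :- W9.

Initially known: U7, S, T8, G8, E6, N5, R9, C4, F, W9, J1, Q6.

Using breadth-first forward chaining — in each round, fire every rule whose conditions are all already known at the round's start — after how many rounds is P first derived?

4

Round 1 fires rule 2, rule 3, rule 6, rule 10, rule 12, giving D3, A9, L5, K6, H4.
Round 2 fires rule 9, rule 11, giving V, M.
Round 3 fires rule 4, rule 7, giving F28, B9.
Round 4 fires rule 8, giving P.
P first appears in round 4.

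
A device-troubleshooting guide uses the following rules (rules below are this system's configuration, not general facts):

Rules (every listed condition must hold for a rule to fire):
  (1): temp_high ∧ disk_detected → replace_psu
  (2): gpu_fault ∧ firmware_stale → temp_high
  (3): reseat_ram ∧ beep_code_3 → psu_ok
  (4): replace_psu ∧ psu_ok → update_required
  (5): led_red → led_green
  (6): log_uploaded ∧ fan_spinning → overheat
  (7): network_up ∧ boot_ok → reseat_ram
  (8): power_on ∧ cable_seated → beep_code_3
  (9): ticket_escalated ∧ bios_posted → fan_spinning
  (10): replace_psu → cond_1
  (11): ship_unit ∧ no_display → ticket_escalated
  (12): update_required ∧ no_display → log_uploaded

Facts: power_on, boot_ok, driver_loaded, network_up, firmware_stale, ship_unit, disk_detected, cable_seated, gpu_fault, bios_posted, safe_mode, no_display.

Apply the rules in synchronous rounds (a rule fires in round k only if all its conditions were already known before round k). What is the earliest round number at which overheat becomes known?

Round 1: (2) [gpu_fault ∧ firmware_stale → temp_high]; (7) [network_up ∧ boot_ok → reseat_ram]; (8) [power_on ∧ cable_seated → beep_code_3]; (11) [ship_unit ∧ no_display → ticket_escalated]. New: temp_high, reseat_ram, beep_code_3, ticket_escalated.
Round 2: (1) [temp_high ∧ disk_detected → replace_psu]; (3) [reseat_ram ∧ beep_code_3 → psu_ok]; (9) [ticket_escalated ∧ bios_posted → fan_spinning]. New: replace_psu, psu_ok, fan_spinning.
Round 3: (4) [replace_psu ∧ psu_ok → update_required]; (10) [replace_psu → cond_1]. New: update_required, cond_1.
Round 4: (12) [update_required ∧ no_display → log_uploaded]. New: log_uploaded.
Round 5: (6) [log_uploaded ∧ fan_spinning → overheat]. New: overheat.
overheat first appears in round 5.

5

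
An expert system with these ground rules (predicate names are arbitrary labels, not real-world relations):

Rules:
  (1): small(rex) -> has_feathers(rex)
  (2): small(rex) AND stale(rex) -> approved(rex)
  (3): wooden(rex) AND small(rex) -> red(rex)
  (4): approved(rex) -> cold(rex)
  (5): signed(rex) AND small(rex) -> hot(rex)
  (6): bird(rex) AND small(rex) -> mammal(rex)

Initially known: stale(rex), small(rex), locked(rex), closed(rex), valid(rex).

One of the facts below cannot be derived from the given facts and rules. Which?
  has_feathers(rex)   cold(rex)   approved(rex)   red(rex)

Round 1 fires (1), (2), giving has_feathers(rex), approved(rex).
Round 2 fires (4), giving cold(rex).
Derived: approved(rex) (round 1), cold(rex) (round 2), has_feathers(rex) (round 1). red(rex) never appears in any round.

red(rex)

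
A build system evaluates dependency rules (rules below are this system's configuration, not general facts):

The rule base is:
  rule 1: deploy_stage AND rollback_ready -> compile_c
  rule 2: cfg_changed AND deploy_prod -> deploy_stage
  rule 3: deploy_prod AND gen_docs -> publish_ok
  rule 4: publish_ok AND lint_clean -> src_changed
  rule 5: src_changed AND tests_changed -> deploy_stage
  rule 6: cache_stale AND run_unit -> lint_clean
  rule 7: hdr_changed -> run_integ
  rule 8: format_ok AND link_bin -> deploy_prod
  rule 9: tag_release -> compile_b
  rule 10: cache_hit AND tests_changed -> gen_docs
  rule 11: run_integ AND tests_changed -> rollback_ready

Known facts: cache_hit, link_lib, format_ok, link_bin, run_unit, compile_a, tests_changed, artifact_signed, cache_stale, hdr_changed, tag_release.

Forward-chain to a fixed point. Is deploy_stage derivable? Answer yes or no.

Round 1 — rule 6, rule 7, rule 8, rule 9, rule 10, derive lint_clean, run_integ, deploy_prod, compile_b, gen_docs.
Round 2 — rule 3, rule 11, derive publish_ok, rollback_ready.
Round 3 — rule 4, derive src_changed.
Round 4 — rule 5, derive deploy_stage.
Round 5 — rule 1, derive compile_c.
deploy_stage appears in round 4, so it is derivable.

yes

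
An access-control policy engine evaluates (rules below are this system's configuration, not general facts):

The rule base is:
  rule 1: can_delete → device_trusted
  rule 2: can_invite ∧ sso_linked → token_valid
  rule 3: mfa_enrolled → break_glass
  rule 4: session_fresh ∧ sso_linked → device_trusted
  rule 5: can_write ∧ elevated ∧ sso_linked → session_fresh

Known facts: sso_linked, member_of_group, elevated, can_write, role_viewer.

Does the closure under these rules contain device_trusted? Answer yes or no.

Round 1: rule 5 [can_write ∧ elevated ∧ sso_linked → session_fresh]. Adds session_fresh.
Round 2: rule 4 [session_fresh ∧ sso_linked → device_trusted]. Adds device_trusted.
device_trusted appears in round 2, so it is derivable.

yes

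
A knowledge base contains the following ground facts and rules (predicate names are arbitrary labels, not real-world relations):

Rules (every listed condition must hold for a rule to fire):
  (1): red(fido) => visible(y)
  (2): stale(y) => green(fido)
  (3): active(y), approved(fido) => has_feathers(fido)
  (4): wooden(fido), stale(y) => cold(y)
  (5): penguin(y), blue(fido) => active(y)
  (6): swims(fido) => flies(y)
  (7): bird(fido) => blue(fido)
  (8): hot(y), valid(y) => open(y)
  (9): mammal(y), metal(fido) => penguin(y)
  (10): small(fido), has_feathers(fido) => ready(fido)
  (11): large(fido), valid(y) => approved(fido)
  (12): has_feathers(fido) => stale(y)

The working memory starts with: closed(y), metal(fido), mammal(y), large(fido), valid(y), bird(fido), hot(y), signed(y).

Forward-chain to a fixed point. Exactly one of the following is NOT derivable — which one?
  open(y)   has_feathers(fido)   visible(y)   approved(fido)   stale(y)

visible(y)

Round 1: (7) [bird(fido) => blue(fido)]; (8) [hot(y), valid(y) => open(y)]; (9) [mammal(y), metal(fido) => penguin(y)]; (11) [large(fido), valid(y) => approved(fido)]. New: blue(fido), open(y), penguin(y), approved(fido).
Round 2: (5) [penguin(y), blue(fido) => active(y)]. New: active(y).
Round 3: (3) [active(y), approved(fido) => has_feathers(fido)]. New: has_feathers(fido).
Round 4: (12) [has_feathers(fido) => stale(y)]. New: stale(y).
Round 5: (2) [stale(y) => green(fido)]. New: green(fido).
Derived: has_feathers(fido) (round 3), open(y) (round 1), approved(fido) (round 1), stale(y) (round 4). visible(y) never appears in any round.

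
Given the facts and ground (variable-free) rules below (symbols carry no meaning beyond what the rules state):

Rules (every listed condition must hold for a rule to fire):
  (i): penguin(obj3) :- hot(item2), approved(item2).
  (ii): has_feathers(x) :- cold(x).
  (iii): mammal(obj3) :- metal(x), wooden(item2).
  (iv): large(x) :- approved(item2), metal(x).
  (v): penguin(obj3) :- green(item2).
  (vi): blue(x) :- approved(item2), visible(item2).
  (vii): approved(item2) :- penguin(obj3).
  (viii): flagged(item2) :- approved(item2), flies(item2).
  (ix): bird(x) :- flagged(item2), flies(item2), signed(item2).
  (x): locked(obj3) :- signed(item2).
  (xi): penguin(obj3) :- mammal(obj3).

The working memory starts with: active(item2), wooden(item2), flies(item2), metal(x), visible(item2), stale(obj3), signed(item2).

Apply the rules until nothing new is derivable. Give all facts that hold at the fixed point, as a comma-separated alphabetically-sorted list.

active(item2), approved(item2), bird(x), blue(x), flagged(item2), flies(item2), large(x), locked(obj3), mammal(obj3), metal(x), penguin(obj3), signed(item2), stale(obj3), visible(item2), wooden(item2)

Round 1 fires (iii), (x), giving mammal(obj3), locked(obj3).
Round 2 fires (xi), giving penguin(obj3).
Round 3 fires (vii), giving approved(item2).
Round 4 fires (iv), (vi), (viii), giving large(x), blue(x), flagged(item2).
Round 5 fires (ix), giving bird(x).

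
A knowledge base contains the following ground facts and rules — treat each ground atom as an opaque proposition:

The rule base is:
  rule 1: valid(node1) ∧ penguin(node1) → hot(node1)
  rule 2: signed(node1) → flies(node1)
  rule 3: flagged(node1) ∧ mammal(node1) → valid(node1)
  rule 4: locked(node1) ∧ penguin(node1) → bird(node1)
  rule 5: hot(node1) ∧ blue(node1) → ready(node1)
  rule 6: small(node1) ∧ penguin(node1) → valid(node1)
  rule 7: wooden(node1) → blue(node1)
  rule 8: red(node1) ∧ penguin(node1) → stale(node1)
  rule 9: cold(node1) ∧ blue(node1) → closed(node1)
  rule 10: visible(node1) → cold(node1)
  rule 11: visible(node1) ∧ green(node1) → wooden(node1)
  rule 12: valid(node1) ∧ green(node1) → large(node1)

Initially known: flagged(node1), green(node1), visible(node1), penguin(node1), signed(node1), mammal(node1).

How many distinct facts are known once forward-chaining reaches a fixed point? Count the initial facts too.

Round 1: rule 2 [signed(node1) → flies(node1)]; rule 3 [flagged(node1) ∧ mammal(node1) → valid(node1)]; rule 10 [visible(node1) → cold(node1)]; rule 11 [visible(node1) ∧ green(node1) → wooden(node1)]. New: flies(node1), valid(node1), cold(node1), wooden(node1).
Round 2: rule 1 [valid(node1) ∧ penguin(node1) → hot(node1)]; rule 7 [wooden(node1) → blue(node1)]; rule 12 [valid(node1) ∧ green(node1) → large(node1)]. New: hot(node1), blue(node1), large(node1).
Round 3: rule 5 [hot(node1) ∧ blue(node1) → ready(node1)]; rule 9 [cold(node1) ∧ blue(node1) → closed(node1)]. New: ready(node1), closed(node1).
Closure: {blue(node1), closed(node1), cold(node1), flagged(node1), flies(node1), green(node1), hot(node1), large(node1), mammal(node1), penguin(node1), ready(node1), signed(node1), valid(node1), visible(node1), wooden(node1)} — 15 facts.

15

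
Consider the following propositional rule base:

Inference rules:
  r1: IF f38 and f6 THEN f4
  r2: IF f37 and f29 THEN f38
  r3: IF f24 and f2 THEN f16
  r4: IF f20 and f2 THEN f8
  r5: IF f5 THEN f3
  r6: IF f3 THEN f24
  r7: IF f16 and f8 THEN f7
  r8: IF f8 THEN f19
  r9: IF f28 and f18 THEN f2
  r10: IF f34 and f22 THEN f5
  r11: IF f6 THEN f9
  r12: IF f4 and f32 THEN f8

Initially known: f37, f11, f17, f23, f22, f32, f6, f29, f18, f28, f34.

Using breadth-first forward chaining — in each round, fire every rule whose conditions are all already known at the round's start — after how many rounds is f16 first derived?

[1] r2 [IF f37 and f29 THEN f38]; r9 [IF f28 and f18 THEN f2]; r10 [IF f34 and f22 THEN f5]; r11 [IF f6 THEN f9]. ⇒ new: f38, f2, f5, f9.
[2] r1 [IF f38 and f6 THEN f4]; r5 [IF f5 THEN f3]. ⇒ new: f4, f3.
[3] r6 [IF f3 THEN f24]; r12 [IF f4 and f32 THEN f8]. ⇒ new: f24, f8.
[4] r3 [IF f24 and f2 THEN f16]; r8 [IF f8 THEN f19]. ⇒ new: f16, f19.
f16 first appears in round 4.

4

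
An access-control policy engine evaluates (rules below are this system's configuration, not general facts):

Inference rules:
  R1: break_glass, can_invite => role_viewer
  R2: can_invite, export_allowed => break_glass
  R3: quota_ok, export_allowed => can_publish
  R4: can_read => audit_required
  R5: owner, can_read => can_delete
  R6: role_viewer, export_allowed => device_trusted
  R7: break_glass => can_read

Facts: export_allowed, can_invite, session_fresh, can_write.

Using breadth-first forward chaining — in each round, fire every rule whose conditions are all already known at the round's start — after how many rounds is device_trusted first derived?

[1] R2 [can_invite, export_allowed => break_glass]. ⇒ new: break_glass.
[2] R1 [break_glass, can_invite => role_viewer]; R7 [break_glass => can_read]. ⇒ new: role_viewer, can_read.
[3] R4 [can_read => audit_required]; R6 [role_viewer, export_allowed => device_trusted]. ⇒ new: audit_required, device_trusted.
device_trusted first appears in round 3.

3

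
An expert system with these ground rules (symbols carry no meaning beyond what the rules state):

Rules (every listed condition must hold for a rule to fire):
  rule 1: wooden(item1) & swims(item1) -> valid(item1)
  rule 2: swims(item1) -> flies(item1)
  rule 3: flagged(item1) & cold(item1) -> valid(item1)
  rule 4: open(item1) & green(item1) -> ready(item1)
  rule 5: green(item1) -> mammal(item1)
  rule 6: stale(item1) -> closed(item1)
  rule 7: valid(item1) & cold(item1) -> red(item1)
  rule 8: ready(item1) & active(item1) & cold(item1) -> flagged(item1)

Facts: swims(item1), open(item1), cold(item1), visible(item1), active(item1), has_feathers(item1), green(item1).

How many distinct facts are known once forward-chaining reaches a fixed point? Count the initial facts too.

13

Round 1 fires rule 2, rule 4, rule 5, giving flies(item1), ready(item1), mammal(item1).
Round 2 fires rule 8, giving flagged(item1).
Round 3 fires rule 3, giving valid(item1).
Round 4 fires rule 7, giving red(item1).
Closure: {active(item1), cold(item1), flagged(item1), flies(item1), green(item1), has_feathers(item1), mammal(item1), open(item1), ready(item1), red(item1), swims(item1), valid(item1), visible(item1)} — 13 facts.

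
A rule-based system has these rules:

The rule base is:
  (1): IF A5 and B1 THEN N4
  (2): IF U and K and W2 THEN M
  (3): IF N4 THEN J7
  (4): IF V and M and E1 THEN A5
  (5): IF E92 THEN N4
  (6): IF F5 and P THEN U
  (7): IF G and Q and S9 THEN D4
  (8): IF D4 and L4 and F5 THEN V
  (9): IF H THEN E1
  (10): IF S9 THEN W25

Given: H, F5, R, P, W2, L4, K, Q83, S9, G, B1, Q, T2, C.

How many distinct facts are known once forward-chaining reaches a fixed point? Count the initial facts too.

23

[1] (6) [IF F5 and P THEN U]; (7) [IF G and Q and S9 THEN D4]; (9) [IF H THEN E1]; (10) [IF S9 THEN W25]. ⇒ new: U, D4, E1, W25.
[2] (2) [IF U and K and W2 THEN M]; (8) [IF D4 and L4 and F5 THEN V]. ⇒ new: M, V.
[3] (4) [IF V and M and E1 THEN A5]. ⇒ new: A5.
[4] (1) [IF A5 and B1 THEN N4]. ⇒ new: N4.
[5] (3) [IF N4 THEN J7]. ⇒ new: J7.
Closure: {A5, B1, C, D4, E1, F5, G, H, J7, K, L4, M, N4, P, Q, Q83, R, S9, T2, U, V, W2, W25} — 23 facts.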